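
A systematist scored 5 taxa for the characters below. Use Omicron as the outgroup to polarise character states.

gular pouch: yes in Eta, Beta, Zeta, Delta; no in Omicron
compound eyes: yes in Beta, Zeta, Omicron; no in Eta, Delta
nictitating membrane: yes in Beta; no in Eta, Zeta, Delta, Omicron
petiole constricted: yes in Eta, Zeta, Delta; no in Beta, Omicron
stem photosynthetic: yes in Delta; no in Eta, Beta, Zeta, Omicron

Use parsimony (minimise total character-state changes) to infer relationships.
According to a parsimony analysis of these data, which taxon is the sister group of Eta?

Character polarity is set by the outgroup: the derived state is whichever differs from the outgroup's state, so for compound eyes the derived state is 'no', and for the remaining characters it is 'yes'.
gular pouch (derived state 'yes') is shared by all ingroup taxa — unites the whole ingroup.
Only Delta and Eta show the derived state 'no' for compound eyes, supporting them as a clade.
nictitating membrane: derived state 'yes' in Beta only — an autapomorphy, so it tells us nothing about relationships among taxa.
petiole constricted: derived state 'yes' in Delta, Eta, and Zeta only — synapomorphy for {Delta, Eta, Zeta}.
stem photosynthetic: derived state 'yes' in Delta only — an autapomorphy, so it tells us nothing about relationships among taxa.
Most parsimonious ingroup topology: (Beta,(Zeta,(Delta,Eta))).
Eta and Delta form a cherry on this tree, so they are sister taxa.

Delta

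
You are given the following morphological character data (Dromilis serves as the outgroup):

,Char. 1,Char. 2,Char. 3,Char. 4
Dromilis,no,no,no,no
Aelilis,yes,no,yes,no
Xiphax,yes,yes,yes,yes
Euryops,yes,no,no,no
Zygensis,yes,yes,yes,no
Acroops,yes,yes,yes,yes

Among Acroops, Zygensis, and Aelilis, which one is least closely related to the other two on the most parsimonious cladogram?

The outgroup has state 'no' for every character, so 'yes' is the derived state throughout.
All ingroup taxa share the derived state 'yes' for Char. 1; it defines the ingroup but does not resolve relationships within it.
Char. 2 (derived state 'yes') is shared by Acroops, Xiphax, and Zygensis — a synapomorphy uniting that clade.
Char. 3: derived state 'yes' in Acroops, Aelilis, Xiphax, and Zygensis only — synapomorphy for {Acroops, Aelilis, Xiphax, Zygensis}.
Char. 4: derived state 'yes' in Acroops and Xiphax only — synapomorphy for {Acroops, Xiphax}.
Most parsimonious ingroup topology: ((Aelilis,((Xiphax,Acroops),Zygensis)),Euryops).
Zygensis and Acroops share a more recent common ancestor with each other than either does with Aelilis, so Aelilis is the least closely related of the three.

Aelilis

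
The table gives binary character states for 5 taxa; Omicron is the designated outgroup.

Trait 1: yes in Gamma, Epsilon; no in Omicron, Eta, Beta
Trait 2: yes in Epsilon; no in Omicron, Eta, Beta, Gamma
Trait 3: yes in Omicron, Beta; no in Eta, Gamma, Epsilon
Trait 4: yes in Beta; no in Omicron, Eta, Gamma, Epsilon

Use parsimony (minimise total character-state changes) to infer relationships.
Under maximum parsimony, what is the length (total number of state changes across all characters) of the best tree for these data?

4

Character polarity is set by the outgroup: the derived state is whichever differs from the outgroup's state, so for Trait 3 the derived state is 'no', and for the remaining characters it is 'yes'.
Trait 1: derived state 'yes' in Epsilon and Gamma only — synapomorphy for {Epsilon, Gamma}.
Trait 2: derived state 'yes' in Epsilon only — an autapomorphy, so it tells us nothing about relationships among taxa.
Only Epsilon, Eta, and Gamma show the derived state 'no' for Trait 3, supporting them as a clade.
Trait 4: derived state 'yes' in Beta only — an autapomorphy, so it tells us nothing about relationships among taxa.
Most parsimonious ingroup topology: ((Eta,(Gamma,Epsilon)),Beta).
Changes per character on this tree: Trait 1: 1; Trait 2: 1; Trait 3: 1; Trait 4: 1.
Total = 4.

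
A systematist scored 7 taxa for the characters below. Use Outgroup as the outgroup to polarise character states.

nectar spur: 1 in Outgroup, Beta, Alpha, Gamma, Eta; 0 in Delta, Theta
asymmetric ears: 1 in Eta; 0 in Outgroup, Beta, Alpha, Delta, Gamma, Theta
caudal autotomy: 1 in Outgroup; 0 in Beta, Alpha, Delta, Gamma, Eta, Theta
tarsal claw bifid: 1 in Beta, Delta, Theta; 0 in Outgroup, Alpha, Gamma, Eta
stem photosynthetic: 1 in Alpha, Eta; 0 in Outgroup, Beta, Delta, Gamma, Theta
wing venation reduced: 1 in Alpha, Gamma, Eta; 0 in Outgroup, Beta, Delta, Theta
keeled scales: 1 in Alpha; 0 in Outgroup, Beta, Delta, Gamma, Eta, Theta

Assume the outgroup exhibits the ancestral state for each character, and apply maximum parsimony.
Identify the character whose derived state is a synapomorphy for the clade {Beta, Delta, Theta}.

Character polarity is set by the outgroup: the derived state is whichever differs from the outgroup's state, so for nectar spur, caudal autotomy the derived state is '0', and for the remaining characters it is '1'.
nectar spur (derived state '0') is shared by Delta and Theta — a synapomorphy uniting that clade.
asymmetric ears (derived state '1') is unique to Eta (autapomorphy; uninformative for grouping).
caudal autotomy (derived state '0') is shared by all ingroup taxa — unites the whole ingroup.
tarsal claw bifid (derived state '1') is shared by Beta, Delta, and Theta — a synapomorphy uniting that clade.
Only Alpha and Eta show the derived state '1' for stem photosynthetic, supporting them as a clade.
wing venation reduced: derived state '1' in Alpha, Eta, and Gamma only — synapomorphy for {Alpha, Eta, Gamma}.
keeled scales: derived state '1' in Alpha only — an autapomorphy, so it tells us nothing about relationships among taxa.
Most parsimonious ingroup topology: ((Beta,(Delta,Theta)),((Alpha,Eta),Gamma)).
The clade {Beta, Delta, Theta} is supported by tarsal claw bifid: its derived state '1' occurs in exactly those taxa and in no other taxon (including the outgroup).

tarsal claw bifid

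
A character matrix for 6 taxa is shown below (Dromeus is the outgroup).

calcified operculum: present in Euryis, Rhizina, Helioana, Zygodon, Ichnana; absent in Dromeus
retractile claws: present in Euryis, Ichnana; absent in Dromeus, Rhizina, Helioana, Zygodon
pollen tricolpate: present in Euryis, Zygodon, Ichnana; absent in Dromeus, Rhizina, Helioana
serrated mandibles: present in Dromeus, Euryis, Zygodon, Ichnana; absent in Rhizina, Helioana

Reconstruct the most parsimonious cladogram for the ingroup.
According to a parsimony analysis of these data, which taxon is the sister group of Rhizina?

Helioana

Character polarity is set by the outgroup: the derived state is whichever differs from the outgroup's state, so for serrated mandibles the derived state is 'absent', and for the remaining characters it is 'present'.
calcified operculum (derived state 'present') is shared by all ingroup taxa — unites the whole ingroup.
retractile claws (derived state 'present') is shared by Euryis and Ichnana — a synapomorphy uniting that clade.
Only Euryis, Ichnana, and Zygodon show the derived state 'present' for pollen tricolpate, supporting them as a clade.
serrated mandibles: derived state 'absent' in Helioana and Rhizina only — synapomorphy for {Helioana, Rhizina}.
Most parsimonious ingroup topology: (((Euryis,Ichnana),Zygodon),(Rhizina,Helioana)).
Rhizina and Helioana form a cherry on this tree, so they are sister taxa.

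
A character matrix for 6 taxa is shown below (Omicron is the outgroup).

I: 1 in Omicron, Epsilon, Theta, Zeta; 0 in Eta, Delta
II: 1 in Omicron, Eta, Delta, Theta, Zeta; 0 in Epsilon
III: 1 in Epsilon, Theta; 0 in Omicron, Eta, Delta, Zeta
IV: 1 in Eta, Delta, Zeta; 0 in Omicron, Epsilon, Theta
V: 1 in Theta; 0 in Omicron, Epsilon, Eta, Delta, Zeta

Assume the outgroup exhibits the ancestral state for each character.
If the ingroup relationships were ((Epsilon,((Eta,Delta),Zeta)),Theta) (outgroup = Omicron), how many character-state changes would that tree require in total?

6

Map each character onto ((Epsilon,((Eta,Delta),Zeta)),Theta) (rooted by Omicron) and count the minimum state changes it requires (Fitch parsimony):
I: 1; II: 1; III: 2; IV: 1; V: 1.
Total tree length = 6.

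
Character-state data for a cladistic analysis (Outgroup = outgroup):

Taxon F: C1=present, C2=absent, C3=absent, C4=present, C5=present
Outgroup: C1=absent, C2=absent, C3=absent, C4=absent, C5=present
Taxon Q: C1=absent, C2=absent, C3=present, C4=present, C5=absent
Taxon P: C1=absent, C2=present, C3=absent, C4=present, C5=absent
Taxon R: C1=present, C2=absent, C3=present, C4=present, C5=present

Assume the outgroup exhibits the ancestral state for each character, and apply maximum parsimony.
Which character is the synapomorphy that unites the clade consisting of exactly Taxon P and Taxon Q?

C5

Character polarity is set by the outgroup: the derived state is whichever differs from the outgroup's state, so for C5 the derived state is 'absent', and for the remaining characters it is 'present'.
C1: derived state 'present' in Taxon F and Taxon R only — synapomorphy for {Taxon F, Taxon R}.
C2: derived state 'present' in Taxon P only — an autapomorphy, so it tells us nothing about relationships among taxa.
C3 (state 'present') occurs in Taxon Q and Taxon R but conflicts with the nesting implied by the other characters — most parsimoniously interpreted as homoplasy.
C4 (derived state 'present') is shared by all ingroup taxa — unites the whole ingroup.
C5 (derived state 'absent') is shared by Taxon P and Taxon Q — a synapomorphy uniting that clade.
Most parsimonious ingroup topology: ((Taxon F,Taxon R),(Taxon P,Taxon Q)).
The clade {Taxon P, Taxon Q} is supported by C5: its derived state 'absent' occurs in exactly those taxa and in no other taxon (including the outgroup).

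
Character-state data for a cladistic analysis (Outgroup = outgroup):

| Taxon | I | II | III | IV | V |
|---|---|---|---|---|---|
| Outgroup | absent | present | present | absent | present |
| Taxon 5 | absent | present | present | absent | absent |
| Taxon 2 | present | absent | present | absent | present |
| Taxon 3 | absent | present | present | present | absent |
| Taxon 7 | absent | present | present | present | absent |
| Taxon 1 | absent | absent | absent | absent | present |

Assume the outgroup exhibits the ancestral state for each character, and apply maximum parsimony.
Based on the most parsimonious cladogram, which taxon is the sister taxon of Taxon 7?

Character polarity is set by the outgroup: the derived state is whichever differs from the outgroup's state, so for II, III, V the derived state is 'absent', and for the remaining characters it is 'present'.
I: derived state 'present' in Taxon 2 only — an autapomorphy, so it tells us nothing about relationships among taxa.
II (derived state 'absent') is shared by Taxon 1 and Taxon 2 — a synapomorphy uniting that clade.
III (derived state 'absent') is unique to Taxon 1 (autapomorphy; uninformative for grouping).
Only Taxon 3 and Taxon 7 show the derived state 'present' for IV, supporting them as a clade.
V: derived state 'absent' in Taxon 3, Taxon 5, and Taxon 7 only — synapomorphy for {Taxon 3, Taxon 5, Taxon 7}.
Most parsimonious ingroup topology: ((Taxon 5,(Taxon 3,Taxon 7)),(Taxon 2,Taxon 1)).
Taxon 7 and Taxon 3 form a cherry on this tree, so they are sister taxa.

Taxon 3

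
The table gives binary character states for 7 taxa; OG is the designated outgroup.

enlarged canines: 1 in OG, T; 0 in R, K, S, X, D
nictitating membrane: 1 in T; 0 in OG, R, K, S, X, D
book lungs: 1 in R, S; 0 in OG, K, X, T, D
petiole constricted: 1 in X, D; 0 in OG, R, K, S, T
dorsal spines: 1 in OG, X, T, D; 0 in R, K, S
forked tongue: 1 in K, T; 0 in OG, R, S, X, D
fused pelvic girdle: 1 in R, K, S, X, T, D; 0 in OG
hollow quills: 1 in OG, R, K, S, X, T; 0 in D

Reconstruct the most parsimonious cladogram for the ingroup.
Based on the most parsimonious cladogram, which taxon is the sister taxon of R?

Character polarity is set by the outgroup: the derived state is whichever differs from the outgroup's state, so for enlarged canines, dorsal spines, hollow quills the derived state is '0', and for the remaining characters it is '1'.
enlarged canines: derived state '0' in D, K, R, S, and X only — synapomorphy for {D, K, R, S, X}.
nictitating membrane (derived state '1') is unique to T (autapomorphy; uninformative for grouping).
book lungs: derived state '1' in R and S only — synapomorphy for {R, S}.
petiole constricted: derived state '1' in D and X only — synapomorphy for {D, X}.
dorsal spines: derived state '0' in K, R, and S only — synapomorphy for {K, R, S}.
forked tongue groups K and T, which is incompatible with the clades supported by the remaining characters; treating it as convergent (homoplasy) costs fewer steps than any alternative tree.
All ingroup taxa share the derived state '1' for fused pelvic girdle; it defines the ingroup but does not resolve relationships within it.
hollow quills: derived state '0' in D only — an autapomorphy, so it tells us nothing about relationships among taxa.
Most parsimonious ingroup topology: ((((R,S),K),(X,D)),T).
R and S form a cherry on this tree, so they are sister taxa.

S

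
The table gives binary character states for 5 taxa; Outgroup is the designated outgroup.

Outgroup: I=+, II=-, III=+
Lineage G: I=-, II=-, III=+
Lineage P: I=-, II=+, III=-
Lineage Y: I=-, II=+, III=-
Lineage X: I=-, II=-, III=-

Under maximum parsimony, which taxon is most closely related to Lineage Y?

Lineage P

Character polarity is set by the outgroup: the derived state is whichever differs from the outgroup's state, so for I, III the derived state is '-', and for the remaining characters it is '+'.
I (derived state '-') is shared by all ingroup taxa — unites the whole ingroup.
II (derived state '+') is shared by Lineage P and Lineage Y — a synapomorphy uniting that clade.
Only Lineage P, Lineage X, and Lineage Y show the derived state '-' for III, supporting them as a clade.
Most parsimonious ingroup topology: (Lineage G,((Lineage P,Lineage Y),Lineage X)).
Lineage Y and Lineage P form a cherry on this tree, so they are sister taxa.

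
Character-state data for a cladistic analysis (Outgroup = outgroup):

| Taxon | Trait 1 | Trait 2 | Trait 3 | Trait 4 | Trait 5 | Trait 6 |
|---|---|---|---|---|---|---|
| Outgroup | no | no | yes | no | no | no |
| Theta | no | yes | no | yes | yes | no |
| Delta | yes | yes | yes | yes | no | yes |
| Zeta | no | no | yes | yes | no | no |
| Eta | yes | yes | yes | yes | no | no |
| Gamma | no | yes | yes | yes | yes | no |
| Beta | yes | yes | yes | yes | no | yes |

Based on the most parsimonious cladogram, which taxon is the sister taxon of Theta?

Gamma

Character polarity is set by the outgroup: the derived state is whichever differs from the outgroup's state, so for Trait 3 the derived state is 'no', and for the remaining characters it is 'yes'.
Trait 1: derived state 'yes' in Beta, Delta, and Eta only — synapomorphy for {Beta, Delta, Eta}.
Trait 2 (derived state 'yes') is shared by Beta, Delta, Eta, Gamma, and Theta — a synapomorphy uniting that clade.
Trait 3 (derived state 'no') is unique to Theta (autapomorphy; uninformative for grouping).
Trait 4 (derived state 'yes') is shared by all ingroup taxa — unites the whole ingroup.
Trait 5: derived state 'yes' in Gamma and Theta only — synapomorphy for {Gamma, Theta}.
Trait 6: derived state 'yes' in Beta and Delta only — synapomorphy for {Beta, Delta}.
Most parsimonious ingroup topology: (((Theta,Gamma),((Delta,Beta),Eta)),Zeta).
Theta and Gamma form a cherry on this tree, so they are sister taxa.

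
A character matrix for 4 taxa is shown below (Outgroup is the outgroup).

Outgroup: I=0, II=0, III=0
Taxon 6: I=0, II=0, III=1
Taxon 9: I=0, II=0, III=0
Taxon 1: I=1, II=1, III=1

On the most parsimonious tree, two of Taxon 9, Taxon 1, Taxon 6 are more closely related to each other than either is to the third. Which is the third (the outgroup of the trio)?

Taxon 9

The outgroup has state '0' for every character, so '1' is the derived state throughout.
I (derived state '1') is unique to Taxon 1 (autapomorphy; uninformative for grouping).
II: derived state '1' in Taxon 1 only — an autapomorphy, so it tells us nothing about relationships among taxa.
III: derived state '1' in Taxon 1 and Taxon 6 only — synapomorphy for {Taxon 1, Taxon 6}.
Most parsimonious ingroup topology: ((Taxon 6,Taxon 1),Taxon 9).
Taxon 6 and Taxon 1 share a more recent common ancestor with each other than either does with Taxon 9, so Taxon 9 is the least closely related of the three.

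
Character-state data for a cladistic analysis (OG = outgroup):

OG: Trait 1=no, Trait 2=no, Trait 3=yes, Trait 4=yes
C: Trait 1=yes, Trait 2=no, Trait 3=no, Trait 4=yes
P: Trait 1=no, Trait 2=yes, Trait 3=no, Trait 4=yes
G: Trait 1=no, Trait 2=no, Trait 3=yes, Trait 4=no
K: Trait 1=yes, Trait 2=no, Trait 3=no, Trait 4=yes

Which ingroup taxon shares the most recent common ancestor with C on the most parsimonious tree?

Character polarity is set by the outgroup: the derived state is whichever differs from the outgroup's state, so for Trait 3, Trait 4 the derived state is 'no', and for the remaining characters it is 'yes'.
Trait 1 (derived state 'yes') is shared by C and K — a synapomorphy uniting that clade.
Trait 2 (derived state 'yes') is unique to P (autapomorphy; uninformative for grouping).
Trait 3 (derived state 'no') is shared by C, K, and P — a synapomorphy uniting that clade.
Trait 4: derived state 'no' in G only — an autapomorphy, so it tells us nothing about relationships among taxa.
Most parsimonious ingroup topology: (((C,K),P),G).
C and K form a cherry on this tree, so they are sister taxa.

K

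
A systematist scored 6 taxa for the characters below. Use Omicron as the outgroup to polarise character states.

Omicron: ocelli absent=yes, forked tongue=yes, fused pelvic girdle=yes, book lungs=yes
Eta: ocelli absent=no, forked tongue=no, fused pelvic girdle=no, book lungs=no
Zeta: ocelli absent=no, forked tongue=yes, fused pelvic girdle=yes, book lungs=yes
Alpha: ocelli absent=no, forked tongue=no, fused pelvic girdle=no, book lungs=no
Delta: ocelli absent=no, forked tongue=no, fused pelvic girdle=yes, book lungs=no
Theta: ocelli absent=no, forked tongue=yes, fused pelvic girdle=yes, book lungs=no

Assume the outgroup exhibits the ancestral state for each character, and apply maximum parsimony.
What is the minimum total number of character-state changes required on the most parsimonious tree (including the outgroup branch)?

4

The outgroup has state 'yes' for every character, so 'no' is the derived state throughout.
All ingroup taxa share the derived state 'no' for ocelli absent; it defines the ingroup but does not resolve relationships within it.
Only Alpha, Delta, and Eta show the derived state 'no' for forked tongue, supporting them as a clade.
Only Alpha and Eta show the derived state 'no' for fused pelvic girdle, supporting them as a clade.
book lungs: derived state 'no' in Alpha, Delta, Eta, and Theta only — synapomorphy for {Alpha, Delta, Eta, Theta}.
Most parsimonious ingroup topology: ((((Eta,Alpha),Delta),Theta),Zeta).
Changes per character on this tree: ocelli absent: 1; forked tongue: 1; fused pelvic girdle: 1; book lungs: 1.
Total = 4.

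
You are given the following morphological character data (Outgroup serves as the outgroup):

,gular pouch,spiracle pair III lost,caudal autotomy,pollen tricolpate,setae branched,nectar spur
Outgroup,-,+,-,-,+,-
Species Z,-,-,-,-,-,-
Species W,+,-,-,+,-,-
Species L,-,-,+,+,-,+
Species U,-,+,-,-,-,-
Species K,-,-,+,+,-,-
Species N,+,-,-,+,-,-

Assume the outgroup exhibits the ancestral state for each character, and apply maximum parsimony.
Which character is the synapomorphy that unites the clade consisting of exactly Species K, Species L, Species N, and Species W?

Character polarity is set by the outgroup: the derived state is whichever differs from the outgroup's state, so for spiracle pair III lost, setae branched the derived state is '-', and for the remaining characters it is '+'.
Only Species N and Species W show the derived state '+' for gular pouch, supporting them as a clade.
spiracle pair III lost: derived state '-' in Species K, Species L, Species N, Species W, and Species Z only — synapomorphy for {Species K, Species L, Species N, Species W, Species Z}.
caudal autotomy (derived state '+') is shared by Species K and Species L — a synapomorphy uniting that clade.
pollen tricolpate (derived state '+') is shared by Species K, Species L, Species N, and Species W — a synapomorphy uniting that clade.
setae branched (derived state '-') is shared by all ingroup taxa — unites the whole ingroup.
nectar spur: derived state '+' in Species L only — an autapomorphy, so it tells us nothing about relationships among taxa.
Most parsimonious ingroup topology: ((Species Z,((Species W,Species N),(Species L,Species K))),Species U).
The clade {Species K, Species L, Species N, Species W} is supported by pollen tricolpate: its derived state '+' occurs in exactly those taxa and in no other taxon (including the outgroup).

pollen tricolpate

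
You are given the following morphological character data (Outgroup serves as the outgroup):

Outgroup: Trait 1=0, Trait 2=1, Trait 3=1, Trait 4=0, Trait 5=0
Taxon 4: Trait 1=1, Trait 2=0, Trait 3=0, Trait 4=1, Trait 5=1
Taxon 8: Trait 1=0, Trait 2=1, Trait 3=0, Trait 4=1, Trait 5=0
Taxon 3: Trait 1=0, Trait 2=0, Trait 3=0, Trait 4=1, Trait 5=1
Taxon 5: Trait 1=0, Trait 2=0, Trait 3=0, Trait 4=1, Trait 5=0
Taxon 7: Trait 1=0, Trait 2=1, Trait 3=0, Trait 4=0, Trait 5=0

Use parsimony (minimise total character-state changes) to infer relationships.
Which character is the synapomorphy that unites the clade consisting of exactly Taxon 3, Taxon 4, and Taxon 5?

Trait 2

Character polarity is set by the outgroup: the derived state is whichever differs from the outgroup's state, so for Trait 2, Trait 3 the derived state is '0', and for the remaining characters it is '1'.
Trait 1: derived state '1' in Taxon 4 only — an autapomorphy, so it tells us nothing about relationships among taxa.
Trait 2 (derived state '0') is shared by Taxon 3, Taxon 4, and Taxon 5 — a synapomorphy uniting that clade.
All ingroup taxa share the derived state '0' for Trait 3; it defines the ingroup but does not resolve relationships within it.
Only Taxon 3, Taxon 4, Taxon 5, and Taxon 8 show the derived state '1' for Trait 4, supporting them as a clade.
Only Taxon 3 and Taxon 4 show the derived state '1' for Trait 5, supporting them as a clade.
Most parsimonious ingroup topology: ((((Taxon 4,Taxon 3),Taxon 5),Taxon 8),Taxon 7).
The clade {Taxon 3, Taxon 4, Taxon 5} is supported by Trait 2: its derived state '0' occurs in exactly those taxa and in no other taxon (including the outgroup).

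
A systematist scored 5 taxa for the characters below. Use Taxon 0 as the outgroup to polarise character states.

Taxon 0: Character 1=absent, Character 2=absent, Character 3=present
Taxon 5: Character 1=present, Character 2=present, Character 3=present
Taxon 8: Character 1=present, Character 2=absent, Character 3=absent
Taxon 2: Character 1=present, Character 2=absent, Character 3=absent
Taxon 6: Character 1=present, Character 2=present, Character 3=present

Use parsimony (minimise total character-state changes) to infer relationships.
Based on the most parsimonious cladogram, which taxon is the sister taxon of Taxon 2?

Taxon 8

Character polarity is set by the outgroup: the derived state is whichever differs from the outgroup's state, so for Character 3 the derived state is 'absent', and for the remaining characters it is 'present'.
All ingroup taxa share the derived state 'present' for Character 1; it defines the ingroup but does not resolve relationships within it.
Character 2 (derived state 'present') is shared by Taxon 5 and Taxon 6 — a synapomorphy uniting that clade.
Character 3: derived state 'absent' in Taxon 2 and Taxon 8 only — synapomorphy for {Taxon 2, Taxon 8}.
Most parsimonious ingroup topology: ((Taxon 5,Taxon 6),(Taxon 8,Taxon 2)).
Taxon 2 and Taxon 8 form a cherry on this tree, so they are sister taxa.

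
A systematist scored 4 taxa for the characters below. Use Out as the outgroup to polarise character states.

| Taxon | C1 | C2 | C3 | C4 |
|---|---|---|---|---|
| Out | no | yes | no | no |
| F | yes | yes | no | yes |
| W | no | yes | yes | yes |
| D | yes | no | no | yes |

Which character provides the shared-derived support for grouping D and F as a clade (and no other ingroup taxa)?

C1

Character polarity is set by the outgroup: the derived state is whichever differs from the outgroup's state, so for C2 the derived state is 'no', and for the remaining characters it is 'yes'.
C1: derived state 'yes' in D and F only — synapomorphy for {D, F}.
C2: derived state 'no' in D only — an autapomorphy, so it tells us nothing about relationships among taxa.
C3 (derived state 'yes') is unique to W (autapomorphy; uninformative for grouping).
C4 (derived state 'yes') is shared by all ingroup taxa — unites the whole ingroup.
Most parsimonious ingroup topology: ((F,D),W).
The clade {D, F} is supported by C1: its derived state 'yes' occurs in exactly those taxa and in no other taxon (including the outgroup).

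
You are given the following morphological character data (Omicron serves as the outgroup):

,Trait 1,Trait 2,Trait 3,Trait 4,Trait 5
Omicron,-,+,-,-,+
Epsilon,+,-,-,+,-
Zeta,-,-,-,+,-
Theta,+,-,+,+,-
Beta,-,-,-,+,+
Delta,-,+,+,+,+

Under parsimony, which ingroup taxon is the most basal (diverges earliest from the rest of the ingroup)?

Delta

Character polarity is set by the outgroup: the derived state is whichever differs from the outgroup's state, so for Trait 2, Trait 5 the derived state is '-', and for the remaining characters it is '+'.
Trait 1 (derived state '+') is shared by Epsilon and Theta — a synapomorphy uniting that clade.
Only Beta, Epsilon, Theta, and Zeta show the derived state '-' for Trait 2, supporting them as a clade.
Trait 3 (state '+') occurs in Delta and Theta but conflicts with the nesting implied by the other characters — most parsimoniously interpreted as homoplasy.
Trait 4 (derived state '+') is shared by all ingroup taxa — unites the whole ingroup.
Trait 5: derived state '-' in Epsilon, Theta, and Zeta only — synapomorphy for {Epsilon, Theta, Zeta}.
Most parsimonious ingroup topology: ((((Epsilon,Theta),Zeta),Beta),Delta).
Delta is sister to the clade containing all other ingroup taxa, so it is the earliest-diverging (most basal) ingroup lineage.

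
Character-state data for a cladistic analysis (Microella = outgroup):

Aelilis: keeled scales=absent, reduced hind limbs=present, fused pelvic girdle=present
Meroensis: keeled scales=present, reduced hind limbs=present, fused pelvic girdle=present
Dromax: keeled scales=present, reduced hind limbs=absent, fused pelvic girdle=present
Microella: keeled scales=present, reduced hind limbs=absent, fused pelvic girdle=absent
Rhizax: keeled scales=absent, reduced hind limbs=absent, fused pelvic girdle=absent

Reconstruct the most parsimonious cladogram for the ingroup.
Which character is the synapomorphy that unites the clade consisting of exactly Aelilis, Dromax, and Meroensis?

fused pelvic girdle

Character polarity is set by the outgroup: the derived state is whichever differs from the outgroup's state, so for keeled scales the derived state is 'absent', and for the remaining characters it is 'present'.
keeled scales groups Aelilis and Rhizax, which is incompatible with the clades supported by the remaining characters; treating it as convergent (homoplasy) costs fewer steps than any alternative tree.
reduced hind limbs (derived state 'present') is shared by Aelilis and Meroensis — a synapomorphy uniting that clade.
fused pelvic girdle: derived state 'present' in Aelilis, Dromax, and Meroensis only — synapomorphy for {Aelilis, Dromax, Meroensis}.
Most parsimonious ingroup topology: ((Dromax,(Aelilis,Meroensis)),Rhizax).
The clade {Aelilis, Dromax, Meroensis} is supported by fused pelvic girdle: its derived state 'present' occurs in exactly those taxa and in no other taxon (including the outgroup).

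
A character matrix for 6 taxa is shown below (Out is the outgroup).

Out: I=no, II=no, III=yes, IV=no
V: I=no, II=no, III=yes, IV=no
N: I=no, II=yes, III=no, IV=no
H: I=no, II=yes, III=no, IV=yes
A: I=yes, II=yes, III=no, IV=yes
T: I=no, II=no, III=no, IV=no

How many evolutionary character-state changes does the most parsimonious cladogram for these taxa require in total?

Character polarity is set by the outgroup: the derived state is whichever differs from the outgroup's state, so for III the derived state is 'no', and for the remaining characters it is 'yes'.
I: derived state 'yes' in A only — an autapomorphy, so it tells us nothing about relationships among taxa.
II (derived state 'yes') is shared by A, H, and N — a synapomorphy uniting that clade.
Only A, H, N, and T show the derived state 'no' for III, supporting them as a clade.
IV: derived state 'yes' in A and H only — synapomorphy for {A, H}.
Most parsimonious ingroup topology: (V,((N,(H,A)),T)).
Changes per character on this tree: I: 1; II: 1; III: 1; IV: 1.
Total = 4.

4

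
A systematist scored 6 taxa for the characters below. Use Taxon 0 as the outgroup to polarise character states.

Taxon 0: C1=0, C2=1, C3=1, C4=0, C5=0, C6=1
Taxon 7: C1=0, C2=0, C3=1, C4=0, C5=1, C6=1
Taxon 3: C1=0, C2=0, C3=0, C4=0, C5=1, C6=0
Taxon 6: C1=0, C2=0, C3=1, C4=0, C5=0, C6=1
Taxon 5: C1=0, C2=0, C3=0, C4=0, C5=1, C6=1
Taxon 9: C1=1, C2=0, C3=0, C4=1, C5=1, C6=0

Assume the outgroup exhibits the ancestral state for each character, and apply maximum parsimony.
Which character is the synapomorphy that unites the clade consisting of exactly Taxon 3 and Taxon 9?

C6

Character polarity is set by the outgroup: the derived state is whichever differs from the outgroup's state, so for C2, C3, C6 the derived state is '0', and for the remaining characters it is '1'.
C1 (derived state '1') is unique to Taxon 9 (autapomorphy; uninformative for grouping).
All ingroup taxa share the derived state '0' for C2; it defines the ingroup but does not resolve relationships within it.
C3 (derived state '0') is shared by Taxon 3, Taxon 5, and Taxon 9 — a synapomorphy uniting that clade.
C4: derived state '1' in Taxon 9 only — an autapomorphy, so it tells us nothing about relationships among taxa.
Only Taxon 3, Taxon 5, Taxon 7, and Taxon 9 show the derived state '1' for C5, supporting them as a clade.
C6 (derived state '0') is shared by Taxon 3 and Taxon 9 — a synapomorphy uniting that clade.
Most parsimonious ingroup topology: ((Taxon 7,((Taxon 3,Taxon 9),Taxon 5)),Taxon 6).
The clade {Taxon 3, Taxon 9} is supported by C6: its derived state '0' occurs in exactly those taxa and in no other taxon (including the outgroup).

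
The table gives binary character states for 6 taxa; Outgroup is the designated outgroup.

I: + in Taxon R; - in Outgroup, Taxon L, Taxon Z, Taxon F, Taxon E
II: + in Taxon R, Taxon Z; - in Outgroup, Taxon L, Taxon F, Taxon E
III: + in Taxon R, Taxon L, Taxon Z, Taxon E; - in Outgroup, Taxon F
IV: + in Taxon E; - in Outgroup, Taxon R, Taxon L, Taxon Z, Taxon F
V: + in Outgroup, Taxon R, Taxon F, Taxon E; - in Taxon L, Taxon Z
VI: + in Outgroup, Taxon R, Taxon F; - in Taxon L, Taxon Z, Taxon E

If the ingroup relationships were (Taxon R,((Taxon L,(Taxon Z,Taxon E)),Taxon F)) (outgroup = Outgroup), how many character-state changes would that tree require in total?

Map each character onto (Taxon R,((Taxon L,(Taxon Z,Taxon E)),Taxon F)) (rooted by Outgroup) and count the minimum state changes it requires (Fitch parsimony):
I: 1; II: 2; III: 2; IV: 1; V: 2; VI: 1.
Total tree length = 9.

9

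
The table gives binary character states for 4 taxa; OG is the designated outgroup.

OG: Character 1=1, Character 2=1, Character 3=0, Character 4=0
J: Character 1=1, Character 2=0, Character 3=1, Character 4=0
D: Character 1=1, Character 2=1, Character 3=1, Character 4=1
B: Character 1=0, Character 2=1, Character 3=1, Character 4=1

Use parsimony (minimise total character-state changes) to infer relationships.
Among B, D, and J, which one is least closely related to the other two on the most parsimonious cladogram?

Character polarity is set by the outgroup: the derived state is whichever differs from the outgroup's state, so for Character 1, Character 2 the derived state is '0', and for the remaining characters it is '1'.
Character 1 (derived state '0') is unique to B (autapomorphy; uninformative for grouping).
Character 2: derived state '0' in J only — an autapomorphy, so it tells us nothing about relationships among taxa.
Character 3 (derived state '1') is shared by all ingroup taxa — unites the whole ingroup.
Character 4 (derived state '1') is shared by B and D — a synapomorphy uniting that clade.
Most parsimonious ingroup topology: (J,(D,B)).
D and B share a more recent common ancestor with each other than either does with J, so J is the least closely related of the three.

J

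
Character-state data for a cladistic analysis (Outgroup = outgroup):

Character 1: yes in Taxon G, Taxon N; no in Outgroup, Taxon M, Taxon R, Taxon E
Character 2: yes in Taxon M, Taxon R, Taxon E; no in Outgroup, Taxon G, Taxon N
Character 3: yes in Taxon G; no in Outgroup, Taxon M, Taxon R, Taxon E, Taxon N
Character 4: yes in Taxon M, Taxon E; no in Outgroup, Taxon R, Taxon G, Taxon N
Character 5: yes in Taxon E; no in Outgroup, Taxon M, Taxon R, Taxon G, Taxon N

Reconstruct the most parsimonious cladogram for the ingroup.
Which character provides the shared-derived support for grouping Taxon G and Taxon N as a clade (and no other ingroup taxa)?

The outgroup has state 'no' for every character, so 'yes' is the derived state throughout.
Character 1: derived state 'yes' in Taxon G and Taxon N only — synapomorphy for {Taxon G, Taxon N}.
Only Taxon E, Taxon M, and Taxon R show the derived state 'yes' for Character 2, supporting them as a clade.
Character 3 (derived state 'yes') is unique to Taxon G (autapomorphy; uninformative for grouping).
Only Taxon E and Taxon M show the derived state 'yes' for Character 4, supporting them as a clade.
Character 5 (derived state 'yes') is unique to Taxon E (autapomorphy; uninformative for grouping).
Most parsimonious ingroup topology: (((Taxon M,Taxon E),Taxon R),(Taxon G,Taxon N)).
The clade {Taxon G, Taxon N} is supported by Character 1: its derived state 'yes' occurs in exactly those taxa and in no other taxon (including the outgroup).

Character 1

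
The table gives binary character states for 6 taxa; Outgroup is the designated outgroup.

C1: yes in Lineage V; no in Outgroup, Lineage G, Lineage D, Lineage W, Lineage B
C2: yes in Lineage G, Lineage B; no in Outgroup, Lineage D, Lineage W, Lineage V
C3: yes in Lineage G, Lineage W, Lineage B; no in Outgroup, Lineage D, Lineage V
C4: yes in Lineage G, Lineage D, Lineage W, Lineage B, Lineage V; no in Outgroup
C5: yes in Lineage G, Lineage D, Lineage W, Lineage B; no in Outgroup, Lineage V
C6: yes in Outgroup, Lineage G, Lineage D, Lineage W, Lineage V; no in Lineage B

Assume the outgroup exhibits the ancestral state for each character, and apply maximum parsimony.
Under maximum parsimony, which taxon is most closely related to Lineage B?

Lineage G

Character polarity is set by the outgroup: the derived state is whichever differs from the outgroup's state, so for C6 the derived state is 'no', and for the remaining characters it is 'yes'.
C1: derived state 'yes' in Lineage V only — an autapomorphy, so it tells us nothing about relationships among taxa.
C2 (derived state 'yes') is shared by Lineage B and Lineage G — a synapomorphy uniting that clade.
C3: derived state 'yes' in Lineage B, Lineage G, and Lineage W only — synapomorphy for {Lineage B, Lineage G, Lineage W}.
C4 (derived state 'yes') is shared by all ingroup taxa — unites the whole ingroup.
C5 (derived state 'yes') is shared by Lineage B, Lineage D, Lineage G, and Lineage W — a synapomorphy uniting that clade.
C6: derived state 'no' in Lineage B only — an autapomorphy, so it tells us nothing about relationships among taxa.
Most parsimonious ingroup topology: ((((Lineage G,Lineage B),Lineage W),Lineage D),Lineage V).
Lineage B and Lineage G form a cherry on this tree, so they are sister taxa.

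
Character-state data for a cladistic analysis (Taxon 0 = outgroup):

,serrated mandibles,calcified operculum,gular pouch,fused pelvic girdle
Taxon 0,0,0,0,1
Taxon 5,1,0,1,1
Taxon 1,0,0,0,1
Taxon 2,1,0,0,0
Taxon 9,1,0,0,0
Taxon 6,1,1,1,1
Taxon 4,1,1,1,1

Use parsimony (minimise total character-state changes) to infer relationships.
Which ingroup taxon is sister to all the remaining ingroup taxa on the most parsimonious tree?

Taxon 1

Character polarity is set by the outgroup: the derived state is whichever differs from the outgroup's state, so for fused pelvic girdle the derived state is '0', and for the remaining characters it is '1'.
serrated mandibles: derived state '1' in Taxon 2, Taxon 4, Taxon 5, Taxon 6, and Taxon 9 only — synapomorphy for {Taxon 2, Taxon 4, Taxon 5, Taxon 6, Taxon 9}.
Only Taxon 4 and Taxon 6 show the derived state '1' for calcified operculum, supporting them as a clade.
gular pouch (derived state '1') is shared by Taxon 4, Taxon 5, and Taxon 6 — a synapomorphy uniting that clade.
fused pelvic girdle (derived state '0') is shared by Taxon 2 and Taxon 9 — a synapomorphy uniting that clade.
Most parsimonious ingroup topology: (((Taxon 5,(Taxon 6,Taxon 4)),(Taxon 2,Taxon 9)),Taxon 1).
Taxon 1 is sister to the clade containing all other ingroup taxa, so it is the earliest-diverging (most basal) ingroup lineage.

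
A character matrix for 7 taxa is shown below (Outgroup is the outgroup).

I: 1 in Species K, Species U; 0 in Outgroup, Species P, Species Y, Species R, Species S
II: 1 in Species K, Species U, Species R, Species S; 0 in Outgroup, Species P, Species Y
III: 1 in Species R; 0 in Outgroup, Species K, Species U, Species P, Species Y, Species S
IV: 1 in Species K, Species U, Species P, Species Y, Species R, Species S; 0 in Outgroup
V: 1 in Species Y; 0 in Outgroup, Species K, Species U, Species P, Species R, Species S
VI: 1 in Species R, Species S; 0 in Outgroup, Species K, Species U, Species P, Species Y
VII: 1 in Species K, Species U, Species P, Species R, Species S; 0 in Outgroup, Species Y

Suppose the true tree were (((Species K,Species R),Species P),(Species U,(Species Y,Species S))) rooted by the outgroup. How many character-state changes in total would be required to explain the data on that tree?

12

Map each character onto (((Species K,Species R),Species P),(Species U,(Species Y,Species S))) (rooted by Outgroup) and count the minimum state changes it requires (Fitch parsimony):
I: 2; II: 3; III: 1; IV: 1; V: 1; VI: 2; VII: 2.
Total tree length = 12.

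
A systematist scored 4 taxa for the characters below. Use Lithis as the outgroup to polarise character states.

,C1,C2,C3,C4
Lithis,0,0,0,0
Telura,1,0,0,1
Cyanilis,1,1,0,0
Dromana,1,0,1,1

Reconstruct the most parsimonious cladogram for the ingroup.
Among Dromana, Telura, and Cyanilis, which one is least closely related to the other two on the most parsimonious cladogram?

The outgroup has state '0' for every character, so '1' is the derived state throughout.
All ingroup taxa share the derived state '1' for C1; it defines the ingroup but does not resolve relationships within it.
C2 (derived state '1') is unique to Cyanilis (autapomorphy; uninformative for grouping).
C3: derived state '1' in Dromana only — an autapomorphy, so it tells us nothing about relationships among taxa.
C4 (derived state '1') is shared by Dromana and Telura — a synapomorphy uniting that clade.
Most parsimonious ingroup topology: ((Telura,Dromana),Cyanilis).
Telura and Dromana share a more recent common ancestor with each other than either does with Cyanilis, so Cyanilis is the least closely related of the three.

Cyanilis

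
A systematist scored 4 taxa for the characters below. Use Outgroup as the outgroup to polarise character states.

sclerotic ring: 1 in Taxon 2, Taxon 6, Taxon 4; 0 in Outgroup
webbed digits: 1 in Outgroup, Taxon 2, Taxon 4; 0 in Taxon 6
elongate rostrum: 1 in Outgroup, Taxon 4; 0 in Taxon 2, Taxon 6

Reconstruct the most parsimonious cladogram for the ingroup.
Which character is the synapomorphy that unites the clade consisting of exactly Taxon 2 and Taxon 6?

Character polarity is set by the outgroup: the derived state is whichever differs from the outgroup's state, so for webbed digits, elongate rostrum the derived state is '0', and for the remaining characters it is '1'.
All ingroup taxa share the derived state '1' for sclerotic ring; it defines the ingroup but does not resolve relationships within it.
webbed digits: derived state '0' in Taxon 6 only — an autapomorphy, so it tells us nothing about relationships among taxa.
elongate rostrum (derived state '0') is shared by Taxon 2 and Taxon 6 — a synapomorphy uniting that clade.
Most parsimonious ingroup topology: ((Taxon 2,Taxon 6),Taxon 4).
The clade {Taxon 2, Taxon 6} is supported by elongate rostrum: its derived state '0' occurs in exactly those taxa and in no other taxon (including the outgroup).

elongate rostrum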